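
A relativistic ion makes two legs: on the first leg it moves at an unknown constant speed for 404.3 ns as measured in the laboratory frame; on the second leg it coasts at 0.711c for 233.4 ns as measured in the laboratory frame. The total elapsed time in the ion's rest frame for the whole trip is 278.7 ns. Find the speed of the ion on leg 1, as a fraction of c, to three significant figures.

β = 0.959

Leg 1: speed unknown; τ_1 = 404.3/γ_1.
Leg 2: γ = 1/√(1 − 0.711²) = 1/√0.4945 = 1.422; τ_2 = 233.4/1.422 = 164.1 ns.
Total proper time: τ_1 + 164.1 = 278.7, so τ_1 = 278.7 − 164.1 = 114.6 ns.
γ_1 = 404.3/114.6 = 3.529; β = √(1 − 1/γ²) = √0.9197.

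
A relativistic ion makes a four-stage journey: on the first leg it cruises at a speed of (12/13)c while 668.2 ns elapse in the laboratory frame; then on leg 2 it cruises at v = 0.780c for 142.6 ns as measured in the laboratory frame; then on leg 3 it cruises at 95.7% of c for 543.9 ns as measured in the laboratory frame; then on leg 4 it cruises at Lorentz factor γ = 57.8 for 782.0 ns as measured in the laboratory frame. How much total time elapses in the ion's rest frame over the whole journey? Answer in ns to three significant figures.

τ = 518 ns

Leg 1: γ = 1/√(1 − (12/13)²) = 13/5 = 2.600; τ_1 = 668.2/2.600 = 257.0 ns.
Leg 2: γ = 1/√(1 − 0.780²) = 1/√0.3916 = 1.598; τ_2 = 142.6/1.598 = 89.24 ns.
Leg 3: β = 0.957; γ = 1/√(1 − 0.957²) = 1/√0.08415 = 3.447; τ_3 = 543.9/3.447 = 157.8 ns.
Leg 4: γ = 57.8; τ_4 = 782.0/57.80 = 13.53 ns.
Total: 257.0 + 89.24 + 157.8 + 13.53 ns.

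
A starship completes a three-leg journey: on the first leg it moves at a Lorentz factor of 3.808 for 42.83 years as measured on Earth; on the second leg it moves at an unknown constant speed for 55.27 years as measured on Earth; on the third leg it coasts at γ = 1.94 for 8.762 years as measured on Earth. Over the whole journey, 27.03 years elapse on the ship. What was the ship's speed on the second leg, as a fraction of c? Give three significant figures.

β = 0.979

Leg 1: γ = 3.808; τ_1 = 42.83/3.808 = 11.25 years.
Leg 2: speed unknown; τ_2 = 55.27/γ_2.
Leg 3: γ = 1.94; τ_3 = 8.762/1.940 = 4.516 years.
Total proper time: 11.25 + τ_2 + 4.516 = 27.03, so τ_2 = 27.03 − 15.76 = 11.27 years.
γ_2 = 55.27/11.27 = 4.906; β = √(1 − 1/γ²) = √0.9585.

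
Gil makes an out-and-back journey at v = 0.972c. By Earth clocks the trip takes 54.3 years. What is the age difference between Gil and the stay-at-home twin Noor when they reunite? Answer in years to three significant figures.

Δt − τ = 41.5 years

γ = 1/√(1 − 0.972²) = 1/√0.05522 = 4.256
Gil's elapsed proper time: τ = 54.3/4.256 = 12.76 years.
Age gap = Δt − τ = 54.3 − 12.76 years.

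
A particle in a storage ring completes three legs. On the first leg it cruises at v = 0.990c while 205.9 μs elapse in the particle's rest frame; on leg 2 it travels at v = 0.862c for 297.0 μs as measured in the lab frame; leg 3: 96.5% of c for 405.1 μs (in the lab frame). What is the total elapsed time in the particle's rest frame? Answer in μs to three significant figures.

Leg 1: 205.9 μs is already measured in the particle's rest frame.
Leg 2: γ = 1/√(1 − 0.862²) = 1/√0.2570 = 1.973; τ_2 = 297.0/1.973 = 150.6 μs.
Leg 3: β = 0.965; γ = 1/√(1 − 0.965²) = 1/√0.06878 = 3.813; τ_3 = 405.1/3.813 = 106.2 μs.
Total: 205.9 + 150.6 + 106.2 μs.

τ = 463 μs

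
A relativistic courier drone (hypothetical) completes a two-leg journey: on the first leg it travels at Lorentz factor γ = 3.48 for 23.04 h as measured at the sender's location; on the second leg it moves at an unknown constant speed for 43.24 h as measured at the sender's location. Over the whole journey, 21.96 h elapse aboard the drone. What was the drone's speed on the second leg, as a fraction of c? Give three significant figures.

β = 0.935

Leg 1: γ = 3.48; τ_1 = 23.04/3.480 = 6.621 h.
Leg 2: speed unknown; τ_2 = 43.24/γ_2.
Total proper time: 6.621 + τ_2 = 21.96, so τ_2 = 21.96 − 6.621 = 15.34 h.
γ_2 = 43.24/15.34 = 2.819; β = √(1 − 1/γ²) = √0.8742.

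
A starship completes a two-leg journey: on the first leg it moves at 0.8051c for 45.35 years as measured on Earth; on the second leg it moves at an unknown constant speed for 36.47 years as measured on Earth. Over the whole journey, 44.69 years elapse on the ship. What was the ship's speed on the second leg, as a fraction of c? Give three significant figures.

β = 0.873

Leg 1: γ = 1/√(1 − 0.8051²) = 1/√0.3518 = 1.686; τ_1 = 45.35/1.686 = 26.90 years.
Leg 2: speed unknown; τ_2 = 36.47/γ_2.
Total proper time: 26.90 + τ_2 = 44.69, so τ_2 = 44.69 − 26.90 = 17.79 years.
γ_2 = 36.47/17.79 = 2.050; β = √(1 − 1/γ²) = √0.7620.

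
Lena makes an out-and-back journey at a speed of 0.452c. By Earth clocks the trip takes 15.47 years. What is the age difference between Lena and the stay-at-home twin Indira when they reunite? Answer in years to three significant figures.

Δt − τ = 1.67 years

γ = 1/√(1 − 0.452²) = 1/√0.7957 = 1.121
Lena's elapsed proper time: τ = 15.47/1.121 = 13.80 years.
Age gap = Δt − τ = 15.47 − 13.80 years.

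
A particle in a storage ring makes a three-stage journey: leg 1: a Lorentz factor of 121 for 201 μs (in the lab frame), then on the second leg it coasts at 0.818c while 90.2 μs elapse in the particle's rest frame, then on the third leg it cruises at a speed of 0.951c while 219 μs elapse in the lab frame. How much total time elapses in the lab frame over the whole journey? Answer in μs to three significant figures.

Δt = 577 μs

Leg 1: 201 μs is already measured in the lab frame.
Leg 2: γ = 1/√(1 − 0.818²) = 1/√0.3309 = 1.738; Δt_2 = 1.738 × 90.2 = 156.8 μs.
Leg 3: 219 μs is already measured in the lab frame.
Total: 201.0 + 156.8 + 219.0 μs.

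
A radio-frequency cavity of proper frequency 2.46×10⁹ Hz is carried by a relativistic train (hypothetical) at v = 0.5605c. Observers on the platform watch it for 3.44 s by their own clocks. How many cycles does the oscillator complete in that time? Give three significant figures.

N = 7.01×10⁹

γ = 1/√(1 − 0.5605²) = 1/√0.6858 = 1.208
During 3.44 s of lab time, the oscillator's proper time advances by τ = Δt/γ = 3.44/1.208 = 2.849 s = 2.849×10⁰ s.
N = f × τ = 2.46×10⁹ × 2.849×10⁰ = 7.008×10⁹.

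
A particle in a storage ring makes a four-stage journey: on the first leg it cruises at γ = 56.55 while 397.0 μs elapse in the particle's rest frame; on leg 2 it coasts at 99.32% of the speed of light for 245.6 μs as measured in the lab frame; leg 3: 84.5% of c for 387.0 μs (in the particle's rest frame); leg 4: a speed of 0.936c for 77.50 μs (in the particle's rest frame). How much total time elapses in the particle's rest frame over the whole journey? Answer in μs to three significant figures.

τ = 890 μs

Leg 1: 397.0 μs is already measured in the particle's rest frame.
Leg 2: β = 0.9932; γ = 1/√(1 − 0.9932²) = 1/√0.01355 = 8.590; τ_2 = 245.6/8.590 = 28.59 μs.
Leg 3: 387.0 μs is already measured in the particle's rest frame.
Leg 4: 77.50 μs is already measured in the particle's rest frame.
Total: 397.0 + 28.59 + 387.0 + 77.50 μs.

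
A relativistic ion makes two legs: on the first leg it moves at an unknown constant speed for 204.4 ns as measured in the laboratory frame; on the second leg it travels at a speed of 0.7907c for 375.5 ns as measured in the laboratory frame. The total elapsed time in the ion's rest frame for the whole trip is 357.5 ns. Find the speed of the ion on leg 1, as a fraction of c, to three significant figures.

Leg 1: speed unknown; τ_1 = 204.4/γ_1.
Leg 2: γ = 1/√(1 − 0.7907²) = 1/√0.3748 = 1.633; τ_2 = 375.5/1.633 = 229.9 ns.
Total proper time: τ_1 + 229.9 = 357.5, so τ_1 = 357.5 − 229.9 = 127.6 ns.
γ_1 = 204.4/127.6 = 1.602; β = √(1 − 1/γ²) = √0.6102.

β = 0.781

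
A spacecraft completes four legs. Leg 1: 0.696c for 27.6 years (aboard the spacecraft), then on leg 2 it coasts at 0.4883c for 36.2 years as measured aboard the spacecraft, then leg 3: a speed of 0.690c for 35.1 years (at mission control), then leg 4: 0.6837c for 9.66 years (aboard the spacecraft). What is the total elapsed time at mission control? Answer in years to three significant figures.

Δt = 128 years

Leg 1: γ = 1/√(1 − 0.696²) = 1/√0.5156 = 1.393; Δt_1 = 1.393 × 27.6 = 38.44 years.
Leg 2: γ = 1/√(1 − 0.4883²) = 1/√0.7616 = 1.146; Δt_2 = 1.146 × 36.2 = 41.48 years.
Leg 3: 35.1 years is already measured at mission control.
Leg 4: γ = 1/√(1 − 0.6837²) = 1/√0.5326 = 1.370; Δt_4 = 1.370 × 9.66 = 13.24 years.
Total: 38.44 + 41.48 + 35.10 + 13.24 years.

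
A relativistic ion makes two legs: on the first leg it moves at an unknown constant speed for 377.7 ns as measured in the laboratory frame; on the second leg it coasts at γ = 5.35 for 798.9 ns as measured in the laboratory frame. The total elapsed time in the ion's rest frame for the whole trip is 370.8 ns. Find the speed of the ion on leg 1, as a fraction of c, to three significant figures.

β = 0.810

Leg 1: speed unknown; τ_1 = 377.7/γ_1.
Leg 2: γ = 5.35; τ_2 = 798.9/5.350 = 149.3 ns.
Total proper time: τ_1 + 149.3 = 370.8, so τ_1 = 370.8 − 149.3 = 221.5 ns.
γ_1 = 377.7/221.5 = 1.705; β = √(1 − 1/γ²) = √0.6562.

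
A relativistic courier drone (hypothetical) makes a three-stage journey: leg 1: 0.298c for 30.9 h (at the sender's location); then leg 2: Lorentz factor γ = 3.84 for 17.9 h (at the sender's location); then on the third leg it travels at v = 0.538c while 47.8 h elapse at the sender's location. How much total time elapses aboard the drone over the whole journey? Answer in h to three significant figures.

τ = 74.5 h

Leg 1: γ = 1/√(1 − 0.298²) = 1/√0.9112 = 1.048; τ_1 = 30.9/1.048 = 29.50 h.
Leg 2: γ = 3.84; τ_2 = 17.9/3.840 = 4.661 h.
Leg 3: γ = 1/√(1 − 0.538²) = 1/√0.7106 = 1.186; τ_3 = 47.8/1.186 = 40.29 h.
Total: 29.50 + 4.661 + 40.29 h.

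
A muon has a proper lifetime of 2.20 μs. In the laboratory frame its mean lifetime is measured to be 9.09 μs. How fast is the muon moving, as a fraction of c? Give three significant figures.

γ = Δt/τ₀ = 9.09/2.20 = 4.132
β = √(1 − 1/γ²) = √(1 − 0.05858) = √0.9414

β = 0.970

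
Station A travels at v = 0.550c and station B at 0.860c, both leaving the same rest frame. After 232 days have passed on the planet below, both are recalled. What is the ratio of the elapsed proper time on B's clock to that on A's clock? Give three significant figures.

A: γ = 1/√(1 − 0.550²) = 1/√0.6975 = 1.197. B: γ = 1/√(1 − 0.860²) = 1/√0.2604 = 1.960.
τ_A/τ_B = γ_B/γ_A = 1.960/1.197 = 1.637, so τ_B/τ_A = 0.6110.

τ_B/τ_A = 0.611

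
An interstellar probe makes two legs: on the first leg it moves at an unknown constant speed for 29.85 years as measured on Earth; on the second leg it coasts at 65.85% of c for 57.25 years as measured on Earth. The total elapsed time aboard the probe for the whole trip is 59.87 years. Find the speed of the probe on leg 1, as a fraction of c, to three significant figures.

β = 0.827

Leg 1: speed unknown; τ_1 = 29.85/γ_1.
Leg 2: β = 0.6585; γ = 1/√(1 − 0.6585²) = 1/√0.5664 = 1.329; τ_2 = 57.25/1.329 = 43.09 years.
Total proper time: τ_1 + 43.09 = 59.87, so τ_1 = 59.87 − 43.09 = 16.78 years.
γ_1 = 29.85/16.78 = 1.778; β = √(1 − 1/γ²) = √0.6838.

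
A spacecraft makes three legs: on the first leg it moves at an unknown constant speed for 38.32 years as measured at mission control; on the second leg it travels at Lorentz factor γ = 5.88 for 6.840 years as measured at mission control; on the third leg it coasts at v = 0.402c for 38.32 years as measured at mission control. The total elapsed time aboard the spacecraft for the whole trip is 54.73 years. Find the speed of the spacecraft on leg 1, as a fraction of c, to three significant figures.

β = 0.876

Leg 1: speed unknown; τ_1 = 38.32/γ_1.
Leg 2: γ = 5.88; τ_2 = 6.840/5.880 = 1.163 years.
Leg 3: γ = 1/√(1 − 0.402²) = 1/√0.8384 = 1.092; τ_3 = 38.32/1.092 = 35.09 years.
Total proper time: τ_1 + 1.163 + 35.09 = 54.73, so τ_1 = 54.73 − 36.25 = 18.48 years.
γ_1 = 38.32/18.48 = 2.074; β = √(1 − 1/γ²) = √0.7674.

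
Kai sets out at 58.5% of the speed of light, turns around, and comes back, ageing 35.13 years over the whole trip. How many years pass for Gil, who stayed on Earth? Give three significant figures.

Δt = 43.3 years

β = 0.585; γ = 1/√(1 − 0.585²) = 1/√0.6578 = 1.233
Earth-frame duration is the dilated interval: Δt = γτ = 1.233 × 35.13 years.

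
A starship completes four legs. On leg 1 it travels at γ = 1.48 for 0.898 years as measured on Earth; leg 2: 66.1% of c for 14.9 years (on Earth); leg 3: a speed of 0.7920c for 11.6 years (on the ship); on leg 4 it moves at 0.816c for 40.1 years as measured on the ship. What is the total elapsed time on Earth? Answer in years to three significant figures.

Leg 1: 0.898 years is already measured on Earth.
Leg 2: 14.9 years is already measured on Earth.
Leg 3: γ = 1/√(1 − 0.7920²) = 1/√0.3727 = 1.638; Δt_3 = 1.638 × 11.6 = 19.00 years.
Leg 4: γ = 1/√(1 − 0.816²) = 1/√0.3341 = 1.730; Δt_4 = 1.730 × 40.1 = 69.37 years.
Total: 0.8980 + 14.90 + 19.00 + 69.37 years.

Δt = 104 years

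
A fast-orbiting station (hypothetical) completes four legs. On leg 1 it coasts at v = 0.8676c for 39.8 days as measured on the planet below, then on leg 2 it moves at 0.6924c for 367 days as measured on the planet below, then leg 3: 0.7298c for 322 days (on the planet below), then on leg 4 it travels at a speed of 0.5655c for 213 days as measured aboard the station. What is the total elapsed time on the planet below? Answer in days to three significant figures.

Leg 1: 39.8 days is already measured on the planet below.
Leg 2: 367 days is already measured on the planet below.
Leg 3: 322 days is already measured on the planet below.
Leg 4: γ = 1/√(1 − 0.5655²) = 1/√0.6802 = 1.212; Δt_4 = 1.212 × 213 = 258.3 days.
Total: 39.80 + 367.0 + 322.0 + 258.3 days.

Δt = 987 days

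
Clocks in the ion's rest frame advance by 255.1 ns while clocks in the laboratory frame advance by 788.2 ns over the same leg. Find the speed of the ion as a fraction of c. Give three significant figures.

β = 0.946

The proper time is measured in the ion's rest frame (both events occur at the ion's location); Δt is measured in the laboratory frame. γ = Δt/τ = 788.2/255.1 = 3.090.
β = √(1 − 1/γ²) = √(1 − 0.1047) = √0.8953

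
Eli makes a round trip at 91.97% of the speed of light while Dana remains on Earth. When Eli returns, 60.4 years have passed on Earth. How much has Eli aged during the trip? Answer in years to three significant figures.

β = 0.9197; γ = 1/√(1 − 0.9197²) = 1/√0.1542 = 2.547
Eli's clock measures proper time along the trip: τ = Δt/γ = 60.4/2.547 years.

τ = 23.7 years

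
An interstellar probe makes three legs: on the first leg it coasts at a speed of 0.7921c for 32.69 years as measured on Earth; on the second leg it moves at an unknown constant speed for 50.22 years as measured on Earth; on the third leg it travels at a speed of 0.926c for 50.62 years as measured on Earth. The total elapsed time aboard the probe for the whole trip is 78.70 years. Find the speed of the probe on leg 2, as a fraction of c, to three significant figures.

Leg 1: γ = 1/√(1 − 0.7921²) = 1/√0.3726 = 1.638; τ_1 = 32.69/1.638 = 19.95 years.
Leg 2: speed unknown; τ_2 = 50.22/γ_2.
Leg 3: γ = 1/√(1 − 0.926²) = 1/√0.1425 = 2.649; τ_3 = 50.62/2.649 = 19.11 years.
Total proper time: 19.95 + τ_2 + 19.11 = 78.70, so τ_2 = 78.70 − 39.06 = 39.64 years.
γ_2 = 50.22/39.64 = 1.267; β = √(1 − 1/γ²) = √0.3771.

β = 0.614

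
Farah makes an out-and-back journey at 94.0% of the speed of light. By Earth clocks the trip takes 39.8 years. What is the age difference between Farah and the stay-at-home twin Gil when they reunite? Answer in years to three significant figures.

Δt − τ = 26.2 years

β = 0.940; γ = 1/√(1 − 0.940²) = 1/√0.1164 = 2.931
Farah's elapsed proper time: τ = 39.8/2.931 = 13.58 years.
Age gap = Δt − τ = 39.8 − 13.58 years.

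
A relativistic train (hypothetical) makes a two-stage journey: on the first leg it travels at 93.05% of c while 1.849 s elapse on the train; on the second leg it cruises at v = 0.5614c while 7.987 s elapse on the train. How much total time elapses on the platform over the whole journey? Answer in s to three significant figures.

Leg 1: β = 0.9305; γ = 1/√(1 − 0.9305²) = 1/√0.1342 = 2.730; Δt_1 = 2.730 × 1.849 = 5.048 s.
Leg 2: γ = 1/√(1 − 0.5614²) = 1/√0.6848 = 1.208; Δt_2 = 1.208 × 7.987 = 9.651 s.
Total: 5.048 + 9.651 s.

Δt = 14.7 s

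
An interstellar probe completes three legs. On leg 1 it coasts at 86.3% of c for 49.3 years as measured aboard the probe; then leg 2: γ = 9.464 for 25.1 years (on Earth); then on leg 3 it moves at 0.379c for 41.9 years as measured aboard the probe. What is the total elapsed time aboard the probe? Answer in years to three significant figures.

τ = 93.9 years

Leg 1: 49.3 years is already measured aboard the probe.
Leg 2: γ = 9.464; τ_2 = 25.1/9.464 = 2.652 years.
Leg 3: 41.9 years is already measured aboard the probe.
Total: 49.30 + 2.652 + 41.90 years.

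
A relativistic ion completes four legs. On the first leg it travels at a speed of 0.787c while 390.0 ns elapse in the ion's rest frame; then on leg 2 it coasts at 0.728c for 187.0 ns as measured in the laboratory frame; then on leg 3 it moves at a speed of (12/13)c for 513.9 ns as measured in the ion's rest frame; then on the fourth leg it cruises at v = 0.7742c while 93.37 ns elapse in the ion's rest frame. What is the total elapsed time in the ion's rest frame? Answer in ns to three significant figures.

τ = 1130 ns

Leg 1: 390.0 ns is already measured in the ion's rest frame.
Leg 2: γ = 1/√(1 − 0.728²) = 1/√0.4700 = 1.459; τ_2 = 187.0/1.459 = 128.2 ns.
Leg 3: 513.9 ns is already measured in the ion's rest frame.
Leg 4: 93.37 ns is already measured in the ion's rest frame.
Total: 390.0 + 128.2 + 513.9 + 93.37 ns.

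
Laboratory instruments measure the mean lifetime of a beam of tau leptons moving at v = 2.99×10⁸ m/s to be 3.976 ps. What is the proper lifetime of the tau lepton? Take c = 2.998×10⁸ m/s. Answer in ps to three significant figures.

τ₀ = 0.290 ps

β = 2.99×10⁸/2.998×10⁸ = 0.9973; γ = 1/√(1 − 0.9973²) = 13.70
The lab-frame lifetime is the dilated interval; the proper lifetime is τ₀ = Δt/γ = 3.976/13.70 ps.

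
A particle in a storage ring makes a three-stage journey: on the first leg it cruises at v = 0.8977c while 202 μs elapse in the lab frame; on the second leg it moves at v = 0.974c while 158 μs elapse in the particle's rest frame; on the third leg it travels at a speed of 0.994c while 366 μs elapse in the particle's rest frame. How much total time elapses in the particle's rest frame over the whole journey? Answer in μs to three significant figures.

τ = 613 μs

Leg 1: γ = 1/√(1 − 0.8977²) = 1/√0.1941 = 2.270; τ_1 = 202/2.270 = 89.00 μs.
Leg 2: 158 μs is already measured in the particle's rest frame.
Leg 3: 366 μs is already measured in the particle's rest frame.
Total: 89.00 + 158.0 + 366.0 μs.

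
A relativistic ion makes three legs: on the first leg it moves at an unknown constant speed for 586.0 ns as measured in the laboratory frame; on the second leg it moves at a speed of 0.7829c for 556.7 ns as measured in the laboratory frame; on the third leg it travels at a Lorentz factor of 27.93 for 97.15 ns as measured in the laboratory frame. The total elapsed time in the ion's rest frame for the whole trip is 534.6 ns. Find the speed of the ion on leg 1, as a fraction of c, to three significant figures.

β = 0.949

Leg 1: speed unknown; τ_1 = 586.0/γ_1.
Leg 2: γ = 1/√(1 − 0.7829²) = 1/√0.3871 = 1.607; τ_2 = 556.7/1.607 = 346.3 ns.
Leg 3: γ = 27.93; τ_3 = 97.15/27.93 = 3.478 ns.
Total proper time: τ_1 + 346.3 + 3.478 = 534.6, so τ_1 = 534.6 − 349.8 = 184.8 ns.
γ_1 = 586.0/184.8 = 3.171; β = √(1 − 1/γ²) = √0.9006.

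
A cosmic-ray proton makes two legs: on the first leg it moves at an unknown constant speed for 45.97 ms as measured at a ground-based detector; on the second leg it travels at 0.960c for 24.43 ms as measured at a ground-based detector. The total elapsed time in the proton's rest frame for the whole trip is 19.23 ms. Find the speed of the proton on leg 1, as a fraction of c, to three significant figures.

Leg 1: speed unknown; τ_1 = 45.97/γ_1.
Leg 2: γ = 1/√(1 − 0.960²) = 25/7 ≈ 3.571; τ_2 = 24.43/3.571 = 6.840 ms.
Total proper time: τ_1 + 6.840 = 19.23, so τ_1 = 19.23 − 6.840 = 12.39 ms.
γ_1 = 45.97/12.39 = 3.710; β = √(1 − 1/γ²) = √0.9274.

β = 0.963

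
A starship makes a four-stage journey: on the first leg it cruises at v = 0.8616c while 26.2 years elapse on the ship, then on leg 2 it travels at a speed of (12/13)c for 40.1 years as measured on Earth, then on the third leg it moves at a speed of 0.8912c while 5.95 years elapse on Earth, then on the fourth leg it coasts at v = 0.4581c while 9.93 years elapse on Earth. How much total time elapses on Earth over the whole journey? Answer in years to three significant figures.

Δt = 108 years

Leg 1: γ = 1/√(1 − 0.8616²) = 1/√0.2576 = 1.970; Δt_1 = 1.970 × 26.2 = 51.62 years.
Leg 2: 40.1 years is already measured on Earth.
Leg 3: 5.95 years is already measured on Earth.
Leg 4: 9.93 years is already measured on Earth.
Total: 51.62 + 40.10 + 5.950 + 9.930 years.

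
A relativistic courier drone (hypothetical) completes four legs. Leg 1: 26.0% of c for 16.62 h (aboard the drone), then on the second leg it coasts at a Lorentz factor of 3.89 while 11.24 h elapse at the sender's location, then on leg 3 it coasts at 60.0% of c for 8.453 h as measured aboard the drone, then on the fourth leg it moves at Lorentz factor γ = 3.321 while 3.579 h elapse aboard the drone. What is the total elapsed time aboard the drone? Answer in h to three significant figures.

τ = 31.5 h

Leg 1: 16.62 h is already measured aboard the drone.
Leg 2: γ = 3.89; τ_2 = 11.24/3.890 = 2.889 h.
Leg 3: 8.453 h is already measured aboard the drone.
Leg 4: 3.579 h is already measured aboard the drone.
Total: 16.62 + 2.889 + 8.453 + 3.579 h.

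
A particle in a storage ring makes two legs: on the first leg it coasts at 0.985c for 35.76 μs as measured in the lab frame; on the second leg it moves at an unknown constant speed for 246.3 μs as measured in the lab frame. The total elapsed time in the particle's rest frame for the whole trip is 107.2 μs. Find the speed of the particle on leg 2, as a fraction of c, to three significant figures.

β = 0.912

Leg 1: γ = 1/√(1 − 0.985²) = 1/√0.02977 = 5.795; τ_1 = 35.76/5.795 = 6.171 μs.
Leg 2: speed unknown; τ_2 = 246.3/γ_2.
Total proper time: 6.171 + τ_2 = 107.2, so τ_2 = 107.2 − 6.171 = 101.0 μs.
γ_2 = 246.3/101.0 = 2.438; β = √(1 − 1/γ²) = √0.8317.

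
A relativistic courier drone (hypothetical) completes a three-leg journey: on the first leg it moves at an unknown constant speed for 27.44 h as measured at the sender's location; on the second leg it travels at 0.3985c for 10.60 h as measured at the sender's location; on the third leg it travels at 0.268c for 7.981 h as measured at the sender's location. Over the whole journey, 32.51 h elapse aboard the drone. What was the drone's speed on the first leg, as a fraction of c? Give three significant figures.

β = 0.835

Leg 1: speed unknown; τ_1 = 27.44/γ_1.
Leg 2: γ = 1/√(1 − 0.3985²) = 1/√0.8412 = 1.090; τ_2 = 10.60/1.090 = 9.722 h.
Leg 3: γ = 1/√(1 − 0.268²) = 1/√0.9282 = 1.038; τ_3 = 7.981/1.038 = 7.689 h.
Total proper time: τ_1 + 9.722 + 7.689 = 32.51, so τ_1 = 32.51 − 17.41 = 15.10 h.
γ_1 = 27.44/15.10 = 1.817; β = √(1 − 1/γ²) = √0.6972.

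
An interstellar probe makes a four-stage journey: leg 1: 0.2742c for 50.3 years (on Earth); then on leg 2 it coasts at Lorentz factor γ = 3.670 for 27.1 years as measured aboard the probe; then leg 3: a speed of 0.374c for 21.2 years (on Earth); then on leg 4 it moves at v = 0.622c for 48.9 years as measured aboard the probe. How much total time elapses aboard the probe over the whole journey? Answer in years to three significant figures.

Leg 1: γ = 1/√(1 − 0.2742²) = 1/√0.9248 = 1.040; τ_1 = 50.3/1.040 = 48.37 years.
Leg 2: 27.1 years is already measured aboard the probe.
Leg 3: γ = 1/√(1 − 0.374²) = 1/√0.8601 = 1.078; τ_3 = 21.2/1.078 = 19.66 years.
Leg 4: 48.9 years is already measured aboard the probe.
Total: 48.37 + 27.10 + 19.66 + 48.90 years.

τ = 144 years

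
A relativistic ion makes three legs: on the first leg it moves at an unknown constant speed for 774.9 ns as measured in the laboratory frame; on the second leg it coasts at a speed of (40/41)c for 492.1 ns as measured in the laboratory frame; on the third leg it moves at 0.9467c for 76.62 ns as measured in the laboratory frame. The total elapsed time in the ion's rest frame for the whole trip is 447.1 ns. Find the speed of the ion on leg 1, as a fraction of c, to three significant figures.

Leg 1: speed unknown; τ_1 = 774.9/γ_1.
Leg 2: γ = 1/√(1 − (40/41)²) = 41/9 ≈ 4.556; τ_2 = 492.1/4.556 = 108.0 ns.
Leg 3: γ = 1/√(1 − 0.9467²) = 1/√0.1038 = 3.104; τ_3 = 76.62/3.104 = 24.68 ns.
Total proper time: τ_1 + 108.0 + 24.68 = 447.1, so τ_1 = 447.1 − 132.7 = 314.4 ns.
γ_1 = 774.9/314.4 = 2.465; β = √(1 − 1/γ²) = √0.8354.

β = 0.914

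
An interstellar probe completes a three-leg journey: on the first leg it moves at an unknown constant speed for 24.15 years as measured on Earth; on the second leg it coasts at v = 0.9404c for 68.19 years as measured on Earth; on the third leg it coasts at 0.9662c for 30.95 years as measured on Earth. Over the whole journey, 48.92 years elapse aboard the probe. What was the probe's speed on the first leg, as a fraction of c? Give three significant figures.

β = 0.678

Leg 1: speed unknown; τ_1 = 24.15/γ_1.
Leg 2: γ = 1/√(1 − 0.9404²) = 1/√0.1156 = 2.941; τ_2 = 68.19/2.941 = 23.19 years.
Leg 3: γ = 1/√(1 − 0.9662²) = 1/√0.06646 = 3.879; τ_3 = 30.95/3.879 = 7.979 years.
Total proper time: τ_1 + 23.19 + 7.979 = 48.92, so τ_1 = 48.92 − 31.17 = 17.75 years.
γ_1 = 24.15/17.75 = 1.360; β = √(1 − 1/γ²) = √0.4597.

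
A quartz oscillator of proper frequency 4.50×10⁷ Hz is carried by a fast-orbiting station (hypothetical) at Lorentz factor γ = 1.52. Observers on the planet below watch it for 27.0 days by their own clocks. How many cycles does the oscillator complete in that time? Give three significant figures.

γ = 1.52
During 27.0 days of lab time, the oscillator's proper time advances by τ = Δt/γ = 27.0/1.520 = 17.76 days = 1.535×10⁶ s.
N = f × τ = 4.50×10⁷ × 1.535×10⁶ = 6.906×10¹³.

N = 6.91×10¹³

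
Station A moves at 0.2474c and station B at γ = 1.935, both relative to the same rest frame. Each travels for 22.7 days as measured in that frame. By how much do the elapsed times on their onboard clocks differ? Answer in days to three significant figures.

A: γ = 1/√(1 − 0.2474²) = 1/√0.9388 = 1.032; τ_A = 22.7/1.032 = 21.99 days.
B: γ = 1.935; τ_B = 22.7/1.935 = 11.73 days.

|τ_A − τ_B| = 10.3 days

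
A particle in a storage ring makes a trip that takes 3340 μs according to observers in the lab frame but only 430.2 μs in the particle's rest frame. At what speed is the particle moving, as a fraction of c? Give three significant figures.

v = 0.992c

The proper time is measured in the particle's rest frame (both events occur at the particle's location); Δt is measured in the lab frame. γ = Δt/τ = 3340/430.2 = 7.764.
β = √(1 − 1/γ²) = √(1 − 0.01659) = √0.9834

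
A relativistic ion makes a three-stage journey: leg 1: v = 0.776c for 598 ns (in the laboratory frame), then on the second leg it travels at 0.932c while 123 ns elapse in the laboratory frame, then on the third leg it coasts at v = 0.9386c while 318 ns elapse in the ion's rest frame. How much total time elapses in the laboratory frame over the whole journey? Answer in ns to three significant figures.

Δt = 1640 ns

Leg 1: 598 ns is already measured in the laboratory frame.
Leg 2: 123 ns is already measured in the laboratory frame.
Leg 3: γ = 1/√(1 − 0.9386²) = 1/√0.1190 = 2.898; Δt_3 = 2.898 × 318 = 921.7 ns.
Total: 598.0 + 123.0 + 921.7 ns.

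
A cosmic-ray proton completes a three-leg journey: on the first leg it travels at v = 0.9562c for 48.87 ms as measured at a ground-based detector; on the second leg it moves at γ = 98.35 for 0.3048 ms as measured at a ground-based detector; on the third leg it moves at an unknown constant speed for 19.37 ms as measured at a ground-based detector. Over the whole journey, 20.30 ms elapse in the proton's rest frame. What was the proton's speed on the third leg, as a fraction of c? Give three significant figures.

β = 0.951

Leg 1: γ = 1/√(1 − 0.9562²) = 1/√0.08568 = 3.416; τ_1 = 48.87/3.416 = 14.30 ms.
Leg 2: γ = 98.35; τ_2 = 0.3048/98.35 = 0.003099 ms.
Leg 3: speed unknown; τ_3 = 19.37/γ_3.
Total proper time: 14.30 + 0.003099 + τ_3 = 20.30, so τ_3 = 20.30 − 14.31 = 5.992 ms.
γ_3 = 19.37/5.992 = 3.233; β = √(1 − 1/γ²) = √0.9043.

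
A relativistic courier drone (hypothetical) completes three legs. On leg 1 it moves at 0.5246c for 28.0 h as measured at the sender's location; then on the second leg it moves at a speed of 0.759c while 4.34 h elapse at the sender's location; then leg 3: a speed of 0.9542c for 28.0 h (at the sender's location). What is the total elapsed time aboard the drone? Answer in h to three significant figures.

τ = 35.0 h

Leg 1: γ = 1/√(1 − 0.5246²) = 1/√0.7248 = 1.175; τ_1 = 28.0/1.175 = 23.84 h.
Leg 2: γ = 1/√(1 − 0.759²) = 1/√0.4239 = 1.536; τ_2 = 4.34/1.536 = 2.826 h.
Leg 3: γ = 1/√(1 − 0.9542²) = 1/√0.08950 = 3.343; τ_3 = 28.0/3.343 = 8.377 h.
Total: 23.84 + 2.826 + 8.377 h.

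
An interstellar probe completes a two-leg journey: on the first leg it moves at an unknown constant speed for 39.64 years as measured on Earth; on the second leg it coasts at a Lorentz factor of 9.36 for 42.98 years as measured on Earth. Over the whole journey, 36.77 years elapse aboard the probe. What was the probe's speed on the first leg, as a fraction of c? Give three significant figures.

Leg 1: speed unknown; τ_1 = 39.64/γ_1.
Leg 2: γ = 9.36; τ_2 = 42.98/9.360 = 4.592 years.
Total proper time: τ_1 + 4.592 = 36.77, so τ_1 = 36.77 − 4.592 = 32.18 years.
γ_1 = 39.64/32.18 = 1.232; β = √(1 − 1/γ²) = √0.3410.

β = 0.584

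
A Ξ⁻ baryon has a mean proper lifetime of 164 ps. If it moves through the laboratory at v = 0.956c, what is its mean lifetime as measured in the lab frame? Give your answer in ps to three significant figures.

γ = 1/√(1 − 0.956²) = 1/√0.08606 = 3.409
The rest-frame lifetime is the proper time; the lab measures the dilated interval Δt = γτ₀ = 3.409 × 164 ps.

Δt = 559 ps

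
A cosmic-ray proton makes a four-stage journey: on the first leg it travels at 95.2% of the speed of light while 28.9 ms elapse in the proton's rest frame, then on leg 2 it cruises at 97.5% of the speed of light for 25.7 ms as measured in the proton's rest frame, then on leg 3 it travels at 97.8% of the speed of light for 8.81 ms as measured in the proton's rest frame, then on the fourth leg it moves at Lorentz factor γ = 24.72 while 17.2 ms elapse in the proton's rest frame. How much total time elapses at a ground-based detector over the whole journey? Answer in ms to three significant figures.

Leg 1: β = 0.952; γ = 1/√(1 − 0.952²) = 1/√0.09370 = 3.267; Δt_1 = 3.267 × 28.9 = 94.41 ms.
Leg 2: β = 0.975; γ = 1/√(1 − 0.975²) = 1/√0.04938 = 4.500; Δt_2 = 4.500 × 25.7 = 115.7 ms.
Leg 3: β = 0.978; γ = 1/√(1 − 0.978²) = 1/√0.04352 = 4.794; Δt_3 = 4.794 × 8.81 = 42.23 ms.
Leg 4: γ = 24.72; Δt_4 = 24.72 × 17.2 = 425.2 ms.
Total: 94.41 + 115.7 + 42.23 + 425.2 ms.

Δt = 677 ms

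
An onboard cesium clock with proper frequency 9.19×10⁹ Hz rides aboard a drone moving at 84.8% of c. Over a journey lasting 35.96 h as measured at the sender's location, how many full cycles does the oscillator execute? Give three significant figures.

N = 6.31×10¹⁴

β = 0.848; γ = 1/√(1 − 0.848²) = 1/√0.2809 = 1.887
The oscillator's own cycle count is N = f × τ where τ is the proper time aboard the drone. τ = Δt/γ = 35.96/1.887 = 19.06 h = 6.861×10⁴ s.
N = 9.19×10⁹ × 6.861×10⁴ = 6.305×10¹⁴.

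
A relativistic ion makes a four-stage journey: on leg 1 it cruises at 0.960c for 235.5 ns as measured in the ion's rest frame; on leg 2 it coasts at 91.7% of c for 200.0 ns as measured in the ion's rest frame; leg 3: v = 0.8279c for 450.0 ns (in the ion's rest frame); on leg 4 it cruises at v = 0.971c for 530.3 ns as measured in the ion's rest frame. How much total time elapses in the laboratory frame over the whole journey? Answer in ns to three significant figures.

Leg 1: γ = 1/√(1 − 0.960²) = 25/7 ≈ 3.571; Δt_1 = 3.571 × 235.5 = 841.1 ns.
Leg 2: β = 0.917; γ = 1/√(1 − 0.917²) = 1/√0.1591 = 2.507; Δt_2 = 2.507 × 200.0 = 501.4 ns.
Leg 3: γ = 1/√(1 − 0.8279²) = 1/√0.3146 = 1.783; Δt_3 = 1.783 × 450.0 = 802.3 ns.
Leg 4: γ = 1/√(1 − 0.971²) = 1/√0.05716 = 4.183; Δt_4 = 4.183 × 530.3 = 2218 ns.
Total: 841.1 + 501.4 + 802.3 + 2218 ns.

Δt = 4360 ns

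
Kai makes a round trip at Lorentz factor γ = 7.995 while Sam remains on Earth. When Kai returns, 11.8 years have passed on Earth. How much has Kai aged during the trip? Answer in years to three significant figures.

τ = 1.48 years

γ = 7.995
Kai's clock measures proper time along the trip: τ = Δt/γ = 11.8/7.995 years.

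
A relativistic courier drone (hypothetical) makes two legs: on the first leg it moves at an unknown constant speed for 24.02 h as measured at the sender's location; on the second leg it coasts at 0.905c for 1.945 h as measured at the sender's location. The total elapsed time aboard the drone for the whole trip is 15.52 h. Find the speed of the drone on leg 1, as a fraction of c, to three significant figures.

Leg 1: speed unknown; τ_1 = 24.02/γ_1.
Leg 2: γ = 1/√(1 − 0.905²) = 1/√0.1810 = 2.351; τ_2 = 1.945/2.351 = 0.8274 h.
Total proper time: τ_1 + 0.8274 = 15.52, so τ_1 = 15.52 − 0.8274 = 14.69 h.
γ_1 = 24.02/14.69 = 1.635; β = √(1 − 1/γ²) = √0.6258.

β = 0.791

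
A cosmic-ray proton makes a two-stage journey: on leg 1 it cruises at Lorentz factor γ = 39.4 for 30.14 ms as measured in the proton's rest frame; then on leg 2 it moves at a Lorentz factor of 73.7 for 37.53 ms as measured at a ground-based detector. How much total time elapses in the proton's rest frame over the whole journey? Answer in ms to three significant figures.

Leg 1: 30.14 ms is already measured in the proton's rest frame.
Leg 2: γ = 73.7; τ_2 = 37.53/73.70 = 0.5092 ms.
Total: 30.14 + 0.5092 ms.

τ = 30.6 ms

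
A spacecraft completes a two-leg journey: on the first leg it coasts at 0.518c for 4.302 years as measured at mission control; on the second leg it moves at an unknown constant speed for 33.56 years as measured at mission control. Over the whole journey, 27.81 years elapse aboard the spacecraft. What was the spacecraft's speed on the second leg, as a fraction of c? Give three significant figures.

Leg 1: γ = 1/√(1 − 0.518²) = 1/√0.7317 = 1.169; τ_1 = 4.302/1.169 = 3.680 years.
Leg 2: speed unknown; τ_2 = 33.56/γ_2.
Total proper time: 3.680 + τ_2 = 27.81, so τ_2 = 27.81 − 3.680 = 24.13 years.
γ_2 = 33.56/24.13 = 1.391; β = √(1 − 1/γ²) = √0.4830.

β = 0.695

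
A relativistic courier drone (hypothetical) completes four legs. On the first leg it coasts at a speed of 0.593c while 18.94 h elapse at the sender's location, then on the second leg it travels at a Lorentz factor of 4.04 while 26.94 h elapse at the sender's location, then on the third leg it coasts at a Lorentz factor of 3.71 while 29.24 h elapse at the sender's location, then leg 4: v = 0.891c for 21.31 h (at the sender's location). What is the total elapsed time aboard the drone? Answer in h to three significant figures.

Leg 1: γ = 1/√(1 − 0.593²) = 1/√0.6484 = 1.242; τ_1 = 18.94/1.242 = 15.25 h.
Leg 2: γ = 4.04; τ_2 = 26.94/4.040 = 6.668 h.
Leg 3: γ = 3.71; τ_3 = 29.24/3.710 = 7.881 h.
Leg 4: γ = 1/√(1 − 0.891²) = 1/√0.2061 = 2.203; τ_4 = 21.31/2.203 = 9.675 h.
Total: 15.25 + 6.668 + 7.881 + 9.675 h.

τ = 39.5 h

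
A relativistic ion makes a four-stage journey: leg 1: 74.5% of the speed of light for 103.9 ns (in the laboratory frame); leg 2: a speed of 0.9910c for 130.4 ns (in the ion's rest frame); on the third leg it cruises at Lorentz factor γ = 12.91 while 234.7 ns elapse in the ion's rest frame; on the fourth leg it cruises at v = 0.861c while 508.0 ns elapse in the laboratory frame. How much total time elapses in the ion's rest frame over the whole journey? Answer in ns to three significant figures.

τ = 693 ns

Leg 1: β = 0.745; γ = 1/√(1 − 0.745²) = 1/√0.4450 = 1.499; τ_1 = 103.9/1.499 = 69.31 ns.
Leg 2: 130.4 ns is already measured in the ion's rest frame.
Leg 3: 234.7 ns is already measured in the ion's rest frame.
Leg 4: γ = 1/√(1 − 0.861²) = 1/√0.2587 = 1.966; τ_4 = 508.0/1.966 = 258.4 ns.
Total: 69.31 + 130.4 + 234.7 + 258.4 ns.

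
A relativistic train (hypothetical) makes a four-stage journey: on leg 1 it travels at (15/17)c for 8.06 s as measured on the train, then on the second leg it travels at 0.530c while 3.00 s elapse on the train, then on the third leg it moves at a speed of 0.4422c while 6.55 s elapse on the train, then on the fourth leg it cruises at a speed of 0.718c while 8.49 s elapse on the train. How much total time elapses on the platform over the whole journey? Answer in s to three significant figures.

Leg 1: γ = 1/√(1 − (15/17)²) = 17/8 = 2.125; Δt_1 = 2.125 × 8.06 = 17.13 s.
Leg 2: γ = 1/√(1 − 0.530²) = 1/√0.7191 = 1.179; Δt_2 = 1.179 × 3.00 = 3.538 s.
Leg 3: γ = 1/√(1 − 0.4422²) = 1/√0.8045 = 1.115; Δt_3 = 1.115 × 6.55 = 7.303 s.
Leg 4: γ = 1/√(1 − 0.718²) = 1/√0.4845 = 1.437; Δt_4 = 1.437 × 8.49 = 12.20 s.
Total: 17.13 + 3.538 + 7.303 + 12.20 s.

Δt = 40.2 s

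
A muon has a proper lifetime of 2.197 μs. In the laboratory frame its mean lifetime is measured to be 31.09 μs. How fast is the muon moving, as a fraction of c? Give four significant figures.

v = 0.9975c

γ = Δt/τ₀ = 31.09/2.197 = 14.15
β = √(1 − 1/γ²) = √(1 − 0.004994) = √0.9950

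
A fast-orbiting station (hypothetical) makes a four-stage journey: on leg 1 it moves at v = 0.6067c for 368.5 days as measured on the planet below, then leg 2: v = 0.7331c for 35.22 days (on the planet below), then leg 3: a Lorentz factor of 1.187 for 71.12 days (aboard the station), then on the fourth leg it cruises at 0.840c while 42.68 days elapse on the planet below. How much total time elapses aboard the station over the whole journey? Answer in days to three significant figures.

τ = 411 days

Leg 1: γ = 1/√(1 − 0.6067²) = 1/√0.6319 = 1.258; τ_1 = 368.5/1.258 = 292.9 days.
Leg 2: γ = 1/√(1 − 0.7331²) = 1/√0.4626 = 1.470; τ_2 = 35.22/1.470 = 23.95 days.
Leg 3: 71.12 days is already measured aboard the station.
Leg 4: γ = 1/√(1 − 0.840²) = 1/√0.2944 = 1.843; τ_4 = 42.68/1.843 = 23.16 days.
Total: 292.9 + 23.95 + 71.12 + 23.16 days.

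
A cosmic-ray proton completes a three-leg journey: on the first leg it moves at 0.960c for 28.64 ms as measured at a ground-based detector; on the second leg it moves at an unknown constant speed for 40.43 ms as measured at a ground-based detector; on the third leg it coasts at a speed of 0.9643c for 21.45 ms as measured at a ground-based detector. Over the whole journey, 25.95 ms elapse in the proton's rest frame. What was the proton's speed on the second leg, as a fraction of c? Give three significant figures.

Leg 1: γ = 1/√(1 − 0.960²) = 25/7 ≈ 3.571; τ_1 = 28.64/3.571 = 8.019 ms.
Leg 2: speed unknown; τ_2 = 40.43/γ_2.
Leg 3: γ = 1/√(1 − 0.9643²) = 1/√0.07013 = 3.776; τ_3 = 21.45/3.776 = 5.680 ms.
Total proper time: 8.019 + τ_2 + 5.680 = 25.95, so τ_2 = 25.95 − 13.70 = 12.25 ms.
γ_2 = 40.43/12.25 = 3.300; β = √(1 − 1/γ²) = √0.9082.

β = 0.953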